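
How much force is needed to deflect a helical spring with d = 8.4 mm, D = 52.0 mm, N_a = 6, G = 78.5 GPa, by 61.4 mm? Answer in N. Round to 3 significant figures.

3560 N

k = Gd⁴/(8D³N_a) = (78.5×10³)(8.4⁴)/(8·52.0³·6) = 57.908 N/mm
F = k·δ = 57.908 × 61.4 = 3555.5 N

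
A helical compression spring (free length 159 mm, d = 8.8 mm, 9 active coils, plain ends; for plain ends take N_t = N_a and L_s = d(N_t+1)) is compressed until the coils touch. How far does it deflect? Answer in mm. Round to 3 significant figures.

71.0 mm

N_t = 9; L_s = 8.8·10 = 88 mm
δ_solid = L₀ − L_s = 159 − 88 = 71 mm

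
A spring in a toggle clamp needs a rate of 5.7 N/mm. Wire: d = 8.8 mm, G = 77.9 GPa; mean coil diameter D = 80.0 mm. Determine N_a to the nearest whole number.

N_a = Gd⁴/(8D³k) = (77.9×10³ × 8.8⁴)/(8 × 80.0³ × 5.7)
    = 4.67163e+08 / 2.33472e+07 = 20.01 → 20 coils

20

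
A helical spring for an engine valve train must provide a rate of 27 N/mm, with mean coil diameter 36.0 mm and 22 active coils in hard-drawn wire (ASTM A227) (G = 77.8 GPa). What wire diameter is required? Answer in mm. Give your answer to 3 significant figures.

7.31 mm

d = (8D³N_a·k / G)^(1/4) = (8·36.0³·22·27 / (77.8×10³))^0.25
  = (2849.7)^0.25 = 7.3064 mm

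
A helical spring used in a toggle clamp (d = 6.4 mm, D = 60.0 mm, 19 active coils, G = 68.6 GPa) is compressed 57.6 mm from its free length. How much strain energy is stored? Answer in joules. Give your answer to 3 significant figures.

5.82 J

k = Gd⁴/(8D³N_a) = (68.6×10³)(6.4⁴)/(8·60.0³·19) = 3.5055 N/mm
U = ½kδ² = 0.5 × 3.5055 × 57.6² = 5815.2 N·mm = 5.8152 J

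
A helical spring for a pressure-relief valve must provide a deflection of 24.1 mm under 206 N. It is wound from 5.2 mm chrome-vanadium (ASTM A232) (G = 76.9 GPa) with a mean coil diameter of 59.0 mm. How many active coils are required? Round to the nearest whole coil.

4

Required rate k = F/δ = 206/24.1 = 8.5477 N/mm
N_a = Gd⁴/(8D³k) = (76.9×10³ × 5.2⁴)/(8 × 59.0³ × 8.5477)
    = 5.62263e+07 / 1.40442e+07 = 4.004 → 4 coils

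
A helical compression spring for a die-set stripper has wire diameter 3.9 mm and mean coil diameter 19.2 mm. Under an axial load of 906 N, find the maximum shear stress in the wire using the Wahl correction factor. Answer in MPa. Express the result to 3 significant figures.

Spring index C = D/d = 19.2/3.9 = 4.9231
K_W = (4C−1)/(4C−4) + 0.615/C = 18.692/15.692 + 0.1249 = 1.3161
τ₀ = 8FD/(πd³) = 8·906·19.2/(π·3.9³) = 139162/186.36 = 746.75 MPa
τ_max = K·τ₀ = 1.3161 × 746.75 = 982.8 MPa

983 MPa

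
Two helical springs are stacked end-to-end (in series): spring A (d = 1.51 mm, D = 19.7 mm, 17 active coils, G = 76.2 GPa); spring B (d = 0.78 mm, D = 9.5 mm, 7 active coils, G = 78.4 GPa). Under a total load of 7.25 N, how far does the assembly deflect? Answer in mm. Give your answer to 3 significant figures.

31.0 mm

k_A = Gd⁴/(8D³N_a) = (76.2×10³)(1.51⁴)/(8·19.7³·17) = 0.381 N/mm
k_B = Gd⁴/(8D³N_a) = (78.4×10³)(0.78⁴)/(8·9.5³·7) = 0.60442 N/mm
Series: 1/k_eq = 1/0.381 + 1/0.60442 = 4.2792; k_eq = 0.23369 N/mm
δ = F/k_eq = 7.25/0.23369 = 31.024 mm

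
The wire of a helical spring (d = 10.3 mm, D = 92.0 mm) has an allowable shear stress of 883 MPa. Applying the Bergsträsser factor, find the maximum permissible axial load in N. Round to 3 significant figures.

C = D/d = 92.0/10.3 = 8.9320
K_B = (4C+2)/(4C−3) = 37.728/32.728 = 1.1528
τ_max = K·8FD/(πd³) → F_max = τ_allow·πd³/(8DK)
F_max = 883·π·10.3³/(8·92.0·1.1528) = 3.0313e+06/848.44 = 3572.7 N

3570 N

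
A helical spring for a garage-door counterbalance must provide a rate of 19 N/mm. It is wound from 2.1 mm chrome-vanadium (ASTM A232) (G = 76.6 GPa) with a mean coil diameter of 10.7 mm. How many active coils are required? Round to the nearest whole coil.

8

N_a = Gd⁴/(8D³k) = (76.6×10³ × 2.1⁴)/(8 × 10.7³ × 19)
    = 1.48972e+06 / 186207 = 8 → 8 coils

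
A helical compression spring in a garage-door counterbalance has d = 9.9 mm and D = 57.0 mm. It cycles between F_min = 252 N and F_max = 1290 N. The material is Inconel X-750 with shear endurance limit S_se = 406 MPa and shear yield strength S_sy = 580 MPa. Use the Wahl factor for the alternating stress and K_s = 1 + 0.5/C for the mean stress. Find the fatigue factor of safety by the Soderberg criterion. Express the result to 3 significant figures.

C = D/d = 57.0/9.9 = 5.7576; K_W = (4C−1)/(4C−4)+0.615/C = 1.2645; K_s = 1+0.5/C = 1.0868
F_a = (F_max−F_min)/2 = 519 N; F_m = (F_max+F_min)/2 = 771 N
τ_a = K_W·8F_aD/(πd³) = 1.2645 × 77.638 = 98.171 MPa
τ_m = K_s·8F_mD/(πd³) = 1.0868 × 115.34 = 125.35 MPa
Soderberg: 1/n_f = τ_a/S_se + τ_m/S_sy = 98.171/406 + 125.35/580 = 0.24180 + 0.21612 = 0.45792
n_f = 1/0.45792 = 2.184

2.18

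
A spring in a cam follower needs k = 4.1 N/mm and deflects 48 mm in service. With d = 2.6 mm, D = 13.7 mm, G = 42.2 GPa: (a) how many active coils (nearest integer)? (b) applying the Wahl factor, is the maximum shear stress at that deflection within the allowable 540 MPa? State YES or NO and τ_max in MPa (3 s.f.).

N_a = Gd⁴/(8D³k) = (42.2×10³)(2.6⁴)/(8·13.7³·4.1) = 22.86 → N_a = 23
Actual rate k = Gd⁴/(8D³·23) = 4.0759 N/mm
Working load F = kδ = 4.0759·48 = 195.64 N
C = 13.7/2.6 = 5.2692; K_W = (4C−1)/(4C−4)+0.615/C = 1.2924
τ_max = K_W·8FD/(πd³) = 1.2924·388.34 = 501.88 MPa
τ_max ≤ 540 MPa → acceptable

(a) 23 coils; (b) YES, τ_max = 502 MPa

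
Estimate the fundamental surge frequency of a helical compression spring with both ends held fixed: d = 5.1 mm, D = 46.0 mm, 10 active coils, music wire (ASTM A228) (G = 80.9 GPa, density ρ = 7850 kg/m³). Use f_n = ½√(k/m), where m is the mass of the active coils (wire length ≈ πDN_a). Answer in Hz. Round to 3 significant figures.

87.1 Hz

k = Gd⁴/(8D³N_a) = (80.9×10³)(5.1⁴)/(8·46.0³·10) = 7.0286 N/mm = 7028.6 N/m
Wire length L = πDN_a = π·46.0·10 = 1445.1 mm
m = ρ·(πd²/4)·L = 7850 × 20.428×10⁻⁶ m² × 1.4451 m = 0.23174 kg
f_n = ½√(k/m) = 0.5·√(7028.6/0.23174) = 0.5·√(30329) = 87.076 Hz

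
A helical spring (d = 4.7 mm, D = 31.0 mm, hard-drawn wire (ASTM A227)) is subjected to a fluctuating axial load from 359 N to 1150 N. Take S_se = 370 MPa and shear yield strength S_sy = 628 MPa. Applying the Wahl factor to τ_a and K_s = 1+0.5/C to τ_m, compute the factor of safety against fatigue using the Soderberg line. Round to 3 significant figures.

C = D/d = 31.0/4.7 = 6.5957; K_W = (4C−1)/(4C−4)+0.615/C = 1.2273; K_s = 1+0.5/C = 1.0758
F_a = (F_max−F_min)/2 = 395.5 N; F_m = (F_max+F_min)/2 = 754.5 N
τ_a = K_W·8F_aD/(πd³) = 1.2273 × 300.71 = 369.06 MPa
τ_m = K_s·8F_mD/(πd³) = 1.0758 × 573.68 = 617.17 MPa
Soderberg: 1/n_f = τ_a/S_se + τ_m/S_sy = 369.06/370 + 617.17/628 = 0.99746 + 0.98275 = 1.9802
n_f = 1/1.9802 = 0.505

0.505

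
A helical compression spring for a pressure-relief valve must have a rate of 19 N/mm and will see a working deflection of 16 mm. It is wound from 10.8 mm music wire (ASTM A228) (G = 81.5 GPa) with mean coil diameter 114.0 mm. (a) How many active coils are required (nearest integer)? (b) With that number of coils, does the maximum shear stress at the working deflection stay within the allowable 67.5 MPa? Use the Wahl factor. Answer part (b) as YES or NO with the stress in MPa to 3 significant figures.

N_a = Gd⁴/(8D³k) = (81.5×10³)(10.8⁴)/(8·114.0³·19) = 4.924 → N_a = 5
Actual rate k = Gd⁴/(8D³·5) = 18.71 N/mm
Working load F = kδ = 18.71·16 = 299.36 N
C = 114.0/10.8 = 10.5556; K_W = (4C−1)/(4C−4)+0.615/C = 1.1368
τ_max = K_W·8FD/(πd³) = 1.1368·68.988 = 78.422 MPa
τ_max > 67.5 MPa → exceeds allowable

(a) 5 coils; (b) NO, τ_max = 78.4 MPa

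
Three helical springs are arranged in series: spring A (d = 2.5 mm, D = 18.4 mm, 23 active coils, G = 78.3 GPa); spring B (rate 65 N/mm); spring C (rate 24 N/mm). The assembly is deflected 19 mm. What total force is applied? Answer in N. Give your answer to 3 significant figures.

k_A = Gd⁴/(8D³N_a) = (78.3×10³)(2.5⁴)/(8·18.4³·23) = 2.6684 N/mm
Series: 1/k_eq = 1/2.6684 + 1/65 + 1/24 = 0.43181; k_eq = 2.3158 N/mm
F = k_eq·δ = 2.3158·19 = 44.001 N

44.0 N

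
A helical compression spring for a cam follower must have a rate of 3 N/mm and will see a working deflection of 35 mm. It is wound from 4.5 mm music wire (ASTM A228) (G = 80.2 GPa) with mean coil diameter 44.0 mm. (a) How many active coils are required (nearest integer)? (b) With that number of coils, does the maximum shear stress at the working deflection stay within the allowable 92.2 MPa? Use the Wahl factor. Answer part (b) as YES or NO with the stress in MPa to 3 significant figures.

(a) 16 coils; (b) NO, τ_max = 149 MPa

N_a = Gd⁴/(8D³k) = (80.2×10³)(4.5⁴)/(8·44.0³·3) = 16.09 → N_a = 16
Actual rate k = Gd⁴/(8D³·16) = 3.0162 N/mm
Working load F = kδ = 3.0162·35 = 105.57 N
C = 44.0/4.5 = 9.7778; K_W = (4C−1)/(4C−4)+0.615/C = 1.1483
τ_max = K_W·8FD/(πd³) = 1.1483·129.8 = 149.06 MPa
τ_max > 92.2 MPa → exceeds allowable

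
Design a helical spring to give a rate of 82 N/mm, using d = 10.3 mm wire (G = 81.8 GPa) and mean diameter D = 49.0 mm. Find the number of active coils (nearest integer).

N_a = Gd⁴/(8D³k) = (81.8×10³ × 10.3⁴)/(8 × 49.0³ × 82)
    = 9.20666e+08 / 7.71777e+07 = 11.93 → 12 coils

12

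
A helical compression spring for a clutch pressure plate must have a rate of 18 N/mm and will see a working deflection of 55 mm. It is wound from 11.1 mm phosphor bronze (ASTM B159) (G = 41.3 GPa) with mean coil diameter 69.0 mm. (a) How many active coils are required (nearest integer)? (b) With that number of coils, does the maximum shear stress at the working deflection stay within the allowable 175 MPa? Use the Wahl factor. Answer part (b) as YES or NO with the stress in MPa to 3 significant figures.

(a) 13 coils; (b) YES, τ_max = 161 MPa

N_a = Gd⁴/(8D³k) = (41.3×10³)(11.1⁴)/(8·69.0³·18) = 13.25 → N_a = 13
Actual rate k = Gd⁴/(8D³·13) = 18.351 N/mm
Working load F = kδ = 18.351·55 = 1009.3 N
C = 69.0/11.1 = 6.2162; K_W = (4C−1)/(4C−4)+0.615/C = 1.2427
τ_max = K_W·8FD/(πd³) = 1.2427·129.67 = 161.14 MPa
τ_max ≤ 175 MPa → acceptable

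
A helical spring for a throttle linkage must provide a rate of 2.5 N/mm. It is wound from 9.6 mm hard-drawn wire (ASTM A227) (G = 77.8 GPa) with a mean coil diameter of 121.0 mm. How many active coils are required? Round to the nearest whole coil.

N_a = Gd⁴/(8D³k) = (77.8×10³ × 9.6⁴)/(8 × 121.0³ × 2.5)
    = 6.60792e+08 / 3.54312e+07 = 18.65 → 19 coils

19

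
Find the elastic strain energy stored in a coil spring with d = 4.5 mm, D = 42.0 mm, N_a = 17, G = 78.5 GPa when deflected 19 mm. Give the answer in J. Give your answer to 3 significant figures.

0.577 J

k = Gd⁴/(8D³N_a) = (78.5×10³)(4.5⁴)/(8·42.0³·17) = 3.1947 N/mm
U = ½kδ² = 0.5 × 3.1947 × 19² = 576.65 N·mm = 0.57665 J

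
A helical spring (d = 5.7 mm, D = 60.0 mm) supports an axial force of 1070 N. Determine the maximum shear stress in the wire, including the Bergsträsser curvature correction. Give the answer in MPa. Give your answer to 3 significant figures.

Spring index C = D/d = 60.0/5.7 = 10.5263
K_B = (4C+2)/(4C−3) = 44.105/39.105 = 1.1279
τ₀ = 8FD/(πd³) = 8·1070·60.0/(π·5.7³) = 513600/581.8 = 882.78 MPa
τ_max = K·τ₀ = 1.1279 × 882.78 = 995.65 MPa

996 MPa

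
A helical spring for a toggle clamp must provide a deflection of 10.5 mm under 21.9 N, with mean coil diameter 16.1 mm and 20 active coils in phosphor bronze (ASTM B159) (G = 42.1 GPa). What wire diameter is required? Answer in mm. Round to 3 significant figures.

2.40 mm

Required rate k = F/δ = 21.9/10.5 = 2.0857 N/mm
d = (8D³N_a·k / G)^(1/4) = (8·16.1³·20·2.0857 / (42.1×10³))^0.25
  = (33.08)^0.25 = 2.3982 mm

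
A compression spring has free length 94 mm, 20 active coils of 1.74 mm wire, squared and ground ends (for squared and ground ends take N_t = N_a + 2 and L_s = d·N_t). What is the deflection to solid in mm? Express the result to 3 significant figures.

55.7 mm

N_t = 22; L_s = 1.74·22 = 38.28 mm
δ_solid = L₀ − L_s = 94 − 38.28 = 55.72 mm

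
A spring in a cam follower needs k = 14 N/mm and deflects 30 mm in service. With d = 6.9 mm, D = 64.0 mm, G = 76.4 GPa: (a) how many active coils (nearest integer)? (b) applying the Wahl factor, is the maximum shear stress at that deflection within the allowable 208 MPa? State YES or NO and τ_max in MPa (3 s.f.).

(a) 6 coils; (b) NO, τ_max = 237 MPa

N_a = Gd⁴/(8D³k) = (76.4×10³)(6.9⁴)/(8·64.0³·14) = 5.898 → N_a = 6
Actual rate k = Gd⁴/(8D³·6) = 13.763 N/mm
Working load F = kδ = 13.763·30 = 412.89 N
C = 64.0/6.9 = 9.2754; K_W = (4C−1)/(4C−4)+0.615/C = 1.1569
τ_max = K_W·8FD/(πd³) = 1.1569·204.83 = 236.98 MPa
τ_max > 208 MPa → exceeds allowable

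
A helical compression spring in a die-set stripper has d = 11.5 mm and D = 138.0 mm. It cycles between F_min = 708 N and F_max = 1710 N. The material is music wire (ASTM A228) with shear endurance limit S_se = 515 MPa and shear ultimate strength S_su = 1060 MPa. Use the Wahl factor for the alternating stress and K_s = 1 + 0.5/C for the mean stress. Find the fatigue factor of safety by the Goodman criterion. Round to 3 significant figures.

C = D/d = 138.0/11.5 = 12.0000; K_W = (4C−1)/(4C−4)+0.615/C = 1.1194; K_s = 1+0.5/C = 1.0417
F_a = (F_max−F_min)/2 = 501 N; F_m = (F_max+F_min)/2 = 1209 N
τ_a = K_W·8F_aD/(πd³) = 1.1194 × 115.76 = 129.59 MPa
τ_m = K_s·8F_mD/(πd³) = 1.0417 × 279.35 = 290.99 MPa
Goodman: 1/n_f = τ_a/S_se + τ_m/S_su = 129.59/515 + 290.99/1060 = 0.25163 + 0.27452 = 0.52615
n_f = 1/0.52615 = 1.901

1.90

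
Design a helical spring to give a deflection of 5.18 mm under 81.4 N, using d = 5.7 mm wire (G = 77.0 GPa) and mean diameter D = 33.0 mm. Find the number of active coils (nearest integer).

18

Required rate k = F/δ = 81.4/5.18 = 15.714 N/mm
N_a = Gd⁴/(8D³k) = (77.0×10³ × 5.7⁴)/(8 × 33.0³ × 15.714)
    = 8.12812e+07 / 4.51779e+06 = 17.99 → 18 coils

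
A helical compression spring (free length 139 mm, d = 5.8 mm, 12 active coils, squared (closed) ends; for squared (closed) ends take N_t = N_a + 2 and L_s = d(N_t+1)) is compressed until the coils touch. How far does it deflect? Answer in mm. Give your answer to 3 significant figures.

52.0 mm

N_t = 14; L_s = 5.8·15 = 87 mm
δ_solid = L₀ − L_s = 139 − 87 = 52 mm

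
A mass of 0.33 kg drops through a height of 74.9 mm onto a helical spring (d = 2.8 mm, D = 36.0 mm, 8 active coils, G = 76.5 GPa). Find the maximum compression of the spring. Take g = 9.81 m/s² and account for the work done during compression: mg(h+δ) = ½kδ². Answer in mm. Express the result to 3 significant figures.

19.7 mm

k = Gd⁴/(8D³N_a) = (76.5×10³)(2.8⁴)/(8·36.0³·8) = 1.5747 N/mm
W = mg = 0.33 × 9.81 = 3.2373 N
½kδ² − Wδ − Wh = 0 → δ = (W + √(W² + 2kWh))/k
δ = (3.2373 + √(10.48 + 763.661))/1.5747 = (3.2373 + 27.823)/1.5747 = 19.724 mm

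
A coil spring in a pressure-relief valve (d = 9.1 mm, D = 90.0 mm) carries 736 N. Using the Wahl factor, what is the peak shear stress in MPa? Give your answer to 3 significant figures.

257 MPa

Spring index C = D/d = 90.0/9.1 = 9.8901
K_W = (4C−1)/(4C−4) + 0.615/C = 38.560/35.560 + 0.0622 = 1.1465
τ₀ = 8FD/(πd³) = 8·736·90.0/(π·9.1³) = 529920/2367.4 = 223.84 MPa
τ_max = K·τ₀ = 1.1465 × 223.84 = 256.64 MPa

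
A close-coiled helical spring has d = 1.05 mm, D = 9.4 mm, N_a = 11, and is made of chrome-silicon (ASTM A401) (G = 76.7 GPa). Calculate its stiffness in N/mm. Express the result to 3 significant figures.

k = Gd⁴/(8D³N_a) = (76.7×10³ × 1.05⁴) / (8 × 9.4³ × 11)
  = 93229.3 / 73091.4 = 1.2755 N/mm

1.28 N/mm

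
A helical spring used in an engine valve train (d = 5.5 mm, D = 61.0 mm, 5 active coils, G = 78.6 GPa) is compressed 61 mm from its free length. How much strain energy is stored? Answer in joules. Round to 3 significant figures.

14.7 J

k = Gd⁴/(8D³N_a) = (78.6×10³)(5.5⁴)/(8·61.0³·5) = 7.9218 N/mm
U = ½kδ² = 0.5 × 7.9218 × 61² = 14739 N·mm = 14.739 J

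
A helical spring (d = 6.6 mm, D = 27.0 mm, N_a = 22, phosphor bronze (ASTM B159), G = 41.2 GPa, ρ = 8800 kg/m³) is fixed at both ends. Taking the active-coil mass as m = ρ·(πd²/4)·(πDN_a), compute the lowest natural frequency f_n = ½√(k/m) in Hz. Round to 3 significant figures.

k = Gd⁴/(8D³N_a) = (41.2×10³)(6.6⁴)/(8·27.0³·22) = 22.567 N/mm = 22567 N/m
Wire length L = πDN_a = π·27.0·22 = 1866.1 mm
m = ρ·(πd²/4)·L = 8800 × 34.212×10⁻⁶ m² × 1.8661 m = 0.56182 kg
f_n = ½√(k/m) = 0.5·√(22567/0.56182) = 0.5·√(40167) = 100.21 Hz

100 Hz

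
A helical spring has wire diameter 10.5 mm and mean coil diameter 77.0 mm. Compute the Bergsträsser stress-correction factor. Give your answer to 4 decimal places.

C = D/d = 77.0/10.5 = 7.3333
K_B = (4C+2)/(4C−3) = 31.333/26.333 = 1.1899

1.1899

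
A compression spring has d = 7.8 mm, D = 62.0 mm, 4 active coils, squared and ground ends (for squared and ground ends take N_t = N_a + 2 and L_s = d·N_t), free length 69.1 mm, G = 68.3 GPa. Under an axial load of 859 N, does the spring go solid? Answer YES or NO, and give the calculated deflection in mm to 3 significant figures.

k = Gd⁴/(8D³N_a) = (68.3×10³)(7.8⁴)/(8·62.0³·4) = 33.149 N/mm
N_t = 6; L_s = 7.8·6 = 46.8 mm; δ_solid = L₀ − L_s = 69.1 − 46.8 = 22.3 mm
δ = F/k = 859/33.149 = 25.913 mm
δ ≥ δ_solid → spring goes solid

YES, δ = 25.9 mm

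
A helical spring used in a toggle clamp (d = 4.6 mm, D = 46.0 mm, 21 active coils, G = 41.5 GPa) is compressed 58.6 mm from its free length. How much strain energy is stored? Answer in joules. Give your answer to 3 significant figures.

k = Gd⁴/(8D³N_a) = (41.5×10³)(4.6⁴)/(8·46.0³·21) = 1.1363 N/mm
U = ½kδ² = 0.5 × 1.1363 × 58.6² = 1951 N·mm = 1.951 J

1.95 J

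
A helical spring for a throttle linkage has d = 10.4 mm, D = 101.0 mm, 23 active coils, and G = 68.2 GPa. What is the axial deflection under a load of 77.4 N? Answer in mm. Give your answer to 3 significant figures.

k = Gd⁴/(8D³N_a) = (68.2×10³)(10.4⁴)/(8·101.0³·23) = 4.2086 N/mm
δ = F/k = 77.4 / 4.2086 = 18.391 mm

18.4 mm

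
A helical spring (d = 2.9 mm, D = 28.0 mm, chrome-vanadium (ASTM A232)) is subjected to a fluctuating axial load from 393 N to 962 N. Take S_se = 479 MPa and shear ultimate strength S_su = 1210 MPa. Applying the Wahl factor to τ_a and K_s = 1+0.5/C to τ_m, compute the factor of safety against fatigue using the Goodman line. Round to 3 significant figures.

0.269

C = D/d = 28.0/2.9 = 9.6552; K_W = (4C−1)/(4C−4)+0.615/C = 1.1503; K_s = 1+0.5/C = 1.0518
F_a = (F_max−F_min)/2 = 284.5 N; F_m = (F_max+F_min)/2 = 677.5 N
τ_a = K_W·8F_aD/(πd³) = 1.1503 × 831.74 = 956.79 MPa
τ_m = K_s·8F_mD/(πd³) = 1.0518 × 1980.7 = 2083.2 MPa
Goodman: 1/n_f = τ_a/S_se + τ_m/S_su = 956.79/479 + 2083.2/1210 = 1.99747 + 1.72169 = 3.7192
n_f = 1/3.7192 = 0.2689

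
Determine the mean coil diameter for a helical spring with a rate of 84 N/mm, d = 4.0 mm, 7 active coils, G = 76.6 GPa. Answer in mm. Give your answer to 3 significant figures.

16.1 mm

D = (Gd⁴/(8N_a·k))^(1/3) = (76.6×10³·4.0⁴/(8·7·84))^(1/3)
  = (4168.71)^(1/3) = 16.0941 mm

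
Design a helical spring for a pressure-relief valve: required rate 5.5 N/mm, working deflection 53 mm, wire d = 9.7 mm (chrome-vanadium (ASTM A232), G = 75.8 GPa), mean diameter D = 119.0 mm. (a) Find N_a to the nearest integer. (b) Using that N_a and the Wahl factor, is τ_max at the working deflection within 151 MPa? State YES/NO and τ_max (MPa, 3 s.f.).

N_a = Gd⁴/(8D³k) = (75.8×10³)(9.7⁴)/(8·119.0³·5.5) = 9.05 → N_a = 9
Actual rate k = Gd⁴/(8D³·9) = 5.5307 N/mm
Working load F = kδ = 5.5307·53 = 293.13 N
C = 119.0/9.7 = 12.2680; K_W = (4C−1)/(4C−4)+0.615/C = 1.1167
τ_max = K_W·8FD/(πd³) = 1.1167·97.326 = 108.68 MPa
τ_max ≤ 151 MPa → acceptable

(a) 9 coils; (b) YES, τ_max = 109 MPa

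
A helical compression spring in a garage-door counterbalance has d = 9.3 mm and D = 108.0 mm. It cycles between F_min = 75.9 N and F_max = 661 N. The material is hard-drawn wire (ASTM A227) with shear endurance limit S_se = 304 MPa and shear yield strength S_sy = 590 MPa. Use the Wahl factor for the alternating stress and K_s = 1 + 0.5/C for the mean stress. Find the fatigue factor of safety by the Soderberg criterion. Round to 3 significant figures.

C = D/d = 108.0/9.3 = 11.6129; K_W = (4C−1)/(4C−4)+0.615/C = 1.1236; K_s = 1+0.5/C = 1.0431
F_a = (F_max−F_min)/2 = 292.55 N; F_m = (F_max+F_min)/2 = 368.45 N
τ_a = K_W·8F_aD/(πd³) = 1.1236 × 100.03 = 112.39 MPa
τ_m = K_s·8F_mD/(πd³) = 1.0431 × 125.98 = 131.4 MPa
Soderberg: 1/n_f = τ_a/S_se + τ_m/S_sy = 112.39/304 + 131.4/590 = 0.36971 + 0.22271 = 0.59243
n_f = 1/0.59243 = 1.688

1.69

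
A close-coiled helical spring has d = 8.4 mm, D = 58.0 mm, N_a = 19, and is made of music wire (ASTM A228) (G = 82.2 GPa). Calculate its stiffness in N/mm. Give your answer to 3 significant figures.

k = Gd⁴/(8D³N_a) = (82.2×10³ × 8.4⁴) / (8 × 58.0³ × 19)
  = 4.0925e+08 / 2.9657e+07 = 13.799 N/mm

13.8 N/mm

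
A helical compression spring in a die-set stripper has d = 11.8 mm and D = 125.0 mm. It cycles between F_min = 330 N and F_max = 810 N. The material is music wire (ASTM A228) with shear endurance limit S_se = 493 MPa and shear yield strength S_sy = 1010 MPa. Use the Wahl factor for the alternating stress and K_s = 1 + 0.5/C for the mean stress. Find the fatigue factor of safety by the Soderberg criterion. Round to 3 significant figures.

C = D/d = 125.0/11.8 = 10.5932; K_W = (4C−1)/(4C−4)+0.615/C = 1.1362; K_s = 1+0.5/C = 1.0472
F_a = (F_max−F_min)/2 = 240 N; F_m = (F_max+F_min)/2 = 570 N
τ_a = K_W·8F_aD/(πd³) = 1.1362 × 46.496 = 52.83 MPa
τ_m = K_s·8F_mD/(πd³) = 1.0472 × 110.43 = 115.64 MPa
Soderberg: 1/n_f = τ_a/S_se + τ_m/S_sy = 52.83/493 + 115.64/1010 = 0.10716 + 0.11450 = 0.22166
n_f = 1/0.22166 = 4.511

4.51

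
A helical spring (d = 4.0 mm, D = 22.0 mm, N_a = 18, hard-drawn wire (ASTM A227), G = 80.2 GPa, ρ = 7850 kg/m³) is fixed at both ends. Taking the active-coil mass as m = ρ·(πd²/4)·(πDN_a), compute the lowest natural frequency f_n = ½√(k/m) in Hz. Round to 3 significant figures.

165 Hz

k = Gd⁴/(8D³N_a) = (80.2×10³)(4.0⁴)/(8·22.0³·18) = 13.39 N/mm = 13390 N/m
Wire length L = πDN_a = π·22.0·18 = 1244.1 mm
m = ρ·(πd²/4)·L = 7850 × 12.566×10⁻⁶ m² × 1.2441 m = 0.12272 kg
f_n = ½√(k/m) = 0.5·√(13390/0.12272) = 0.5·√(1.0911e+05) = 165.16 Hz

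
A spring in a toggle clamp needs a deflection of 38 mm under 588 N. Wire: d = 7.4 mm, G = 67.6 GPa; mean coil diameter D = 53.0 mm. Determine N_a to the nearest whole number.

11

Required rate k = F/δ = 588/38 = 15.474 N/mm
N_a = Gd⁴/(8D³k) = (67.6×10³ × 7.4⁴)/(8 × 53.0³ × 15.474)
    = 2.02709e+08 / 1.84294e+07 = 11 → 11 coils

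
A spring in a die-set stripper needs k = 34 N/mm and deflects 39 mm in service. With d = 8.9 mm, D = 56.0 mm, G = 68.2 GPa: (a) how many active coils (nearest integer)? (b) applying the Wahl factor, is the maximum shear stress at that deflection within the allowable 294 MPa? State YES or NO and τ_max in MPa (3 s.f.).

(a) 9 coils; (b) NO, τ_max = 331 MPa

N_a = Gd⁴/(8D³k) = (68.2×10³)(8.9⁴)/(8·56.0³·34) = 8.958 → N_a = 9
Actual rate k = Gd⁴/(8D³·9) = 33.841 N/mm
Working load F = kδ = 33.841·39 = 1319.8 N
C = 56.0/8.9 = 6.2921; K_W = (4C−1)/(4C−4)+0.615/C = 1.2395
τ_max = K_W·8FD/(πd³) = 1.2395·266.97 = 330.91 MPa
τ_max > 294 MPa → exceeds allowable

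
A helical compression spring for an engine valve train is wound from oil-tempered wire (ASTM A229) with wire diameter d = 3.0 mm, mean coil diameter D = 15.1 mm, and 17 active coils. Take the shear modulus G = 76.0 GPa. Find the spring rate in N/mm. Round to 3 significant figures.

13.1 N/mm

k = Gd⁴/(8D³N_a) = (76.0×10³ × 3.0⁴) / (8 × 15.1³ × 17)
  = 6.156e+06 / 468241 = 13.147 N/mm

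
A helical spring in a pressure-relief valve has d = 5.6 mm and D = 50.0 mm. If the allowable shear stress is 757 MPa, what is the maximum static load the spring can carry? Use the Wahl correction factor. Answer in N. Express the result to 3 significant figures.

897 N

C = D/d = 50.0/5.6 = 8.9286
K_W = (4C−1)/(4C−4) + 0.615/C = 34.714/31.714 + 0.0689 = 1.1635
τ_max = K·8FD/(πd³) → F_max = τ_allow·πd³/(8DK)
F_max = 757·π·5.6³/(8·50.0·1.1635) = 4.1765e+05/465.39 = 897.41 N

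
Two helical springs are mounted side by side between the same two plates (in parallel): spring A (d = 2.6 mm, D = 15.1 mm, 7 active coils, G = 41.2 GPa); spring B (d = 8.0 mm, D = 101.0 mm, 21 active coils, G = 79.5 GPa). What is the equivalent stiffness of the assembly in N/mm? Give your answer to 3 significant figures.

k_A = Gd⁴/(8D³N_a) = (41.2×10³)(2.6⁴)/(8·15.1³·7) = 9.765 N/mm
k_B = Gd⁴/(8D³N_a) = (79.5×10³)(8.0⁴)/(8·101.0³·21) = 1.8813 N/mm
Parallel: k_eq = 9.765 + 1.8813 = 11.646 N/mm

11.6 N/mm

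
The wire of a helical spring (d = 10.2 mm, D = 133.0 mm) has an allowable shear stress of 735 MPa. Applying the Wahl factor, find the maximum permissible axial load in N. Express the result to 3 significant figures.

C = D/d = 133.0/10.2 = 13.0392
K_W = (4C−1)/(4C−4) + 0.615/C = 51.157/48.157 + 0.0472 = 1.1095
τ_max = K·8FD/(πd³) → F_max = τ_allow·πd³/(8DK)
F_max = 735·π·10.2³/(8·133.0·1.1095) = 2.4504e+06/1180.5 = 2075.8 N

2080 N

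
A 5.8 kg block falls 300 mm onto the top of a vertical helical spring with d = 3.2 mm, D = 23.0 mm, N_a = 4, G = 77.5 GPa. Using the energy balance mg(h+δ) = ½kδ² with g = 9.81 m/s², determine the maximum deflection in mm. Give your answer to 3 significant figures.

43.3 mm

k = Gd⁴/(8D³N_a) = (77.5×10³)(3.2⁴)/(8·23.0³·4) = 20.872 N/mm
W = mg = 5.8 × 9.81 = 56.898 N
½kδ² − Wδ − Wh = 0 → δ = (W + √(W² + 2kWh))/k
δ = (56.898 + √(3237.4 + 712552))/20.872 = (56.898 + 846.04)/20.872 = 43.26 mm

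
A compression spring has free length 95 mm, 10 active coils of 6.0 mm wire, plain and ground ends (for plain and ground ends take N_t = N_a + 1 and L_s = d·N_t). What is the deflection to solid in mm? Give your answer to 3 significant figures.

29.0 mm

N_t = 11; L_s = 6.0·11 = 66 mm
δ_solid = L₀ − L_s = 95 − 66 = 29 mm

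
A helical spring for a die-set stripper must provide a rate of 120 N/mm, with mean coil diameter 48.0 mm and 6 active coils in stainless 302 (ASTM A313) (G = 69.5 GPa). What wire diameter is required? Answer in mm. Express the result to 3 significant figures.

d = (8D³N_a·k / G)^(1/4) = (8·48.0³·6·120 / (69.5×10³))^0.25
  = (9165.6)^0.25 = 9.7845 mm

9.78 mm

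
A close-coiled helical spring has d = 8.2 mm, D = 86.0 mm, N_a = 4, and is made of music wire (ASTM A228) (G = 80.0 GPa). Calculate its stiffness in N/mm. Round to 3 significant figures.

17.8 N/mm

k = Gd⁴/(8D³N_a) = (80.0×10³ × 8.2⁴) / (8 × 86.0³ × 4)
  = 3.61697e+08 / 2.03538e+07 = 17.771 N/mm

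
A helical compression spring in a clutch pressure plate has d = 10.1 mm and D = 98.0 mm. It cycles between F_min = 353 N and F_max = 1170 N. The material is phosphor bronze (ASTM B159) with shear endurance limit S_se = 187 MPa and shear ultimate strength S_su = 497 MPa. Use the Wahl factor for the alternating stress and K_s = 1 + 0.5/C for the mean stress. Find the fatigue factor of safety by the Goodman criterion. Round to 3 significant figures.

C = D/d = 98.0/10.1 = 9.7030; K_W = (4C−1)/(4C−4)+0.615/C = 1.1496; K_s = 1+0.5/C = 1.0515
F_a = (F_max−F_min)/2 = 408.5 N; F_m = (F_max+F_min)/2 = 761.5 N
τ_a = K_W·8F_aD/(πd³) = 1.1496 × 98.945 = 113.74 MPa
τ_m = K_s·8F_mD/(πd³) = 1.0515 × 184.45 = 193.95 MPa
Goodman: 1/n_f = τ_a/S_se + τ_m/S_su = 113.74/187 + 193.95/497 = 0.60825 + 0.39025 = 0.9985
n_f = 1/0.9985 = 1.002

1.00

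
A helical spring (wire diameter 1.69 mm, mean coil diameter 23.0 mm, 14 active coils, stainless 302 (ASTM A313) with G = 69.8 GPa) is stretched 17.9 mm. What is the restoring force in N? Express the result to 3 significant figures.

k = Gd⁴/(8D³N_a) = (69.8×10³)(1.69⁴)/(8·23.0³·14) = 0.41783 N/mm
F = k·δ = 0.41783 × 17.9 = 7.4792 N

7.48 N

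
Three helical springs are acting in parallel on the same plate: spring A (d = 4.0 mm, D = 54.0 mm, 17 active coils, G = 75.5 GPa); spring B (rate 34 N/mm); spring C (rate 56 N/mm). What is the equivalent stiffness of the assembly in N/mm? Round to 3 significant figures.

90.9 N/mm

k_A = Gd⁴/(8D³N_a) = (75.5×10³)(4.0⁴)/(8·54.0³·17) = 0.90254 N/mm
Parallel: k_eq = 0.90254 + 34 + 56 = 90.903 N/mm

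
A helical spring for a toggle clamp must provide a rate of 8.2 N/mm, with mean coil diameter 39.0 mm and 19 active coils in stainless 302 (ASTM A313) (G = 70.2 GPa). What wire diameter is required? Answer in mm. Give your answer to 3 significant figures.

d = (8D³N_a·k / G)^(1/4) = (8·39.0³·19·8.2 / (70.2×10³))^0.25
  = (1053.2)^0.25 = 5.6968 mm

5.70 mm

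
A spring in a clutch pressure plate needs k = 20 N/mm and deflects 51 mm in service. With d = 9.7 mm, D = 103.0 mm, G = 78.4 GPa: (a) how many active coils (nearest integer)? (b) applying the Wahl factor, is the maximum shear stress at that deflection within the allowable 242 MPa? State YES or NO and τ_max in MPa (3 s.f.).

N_a = Gd⁴/(8D³k) = (78.4×10³)(9.7⁴)/(8·103.0³·20) = 3.97 → N_a = 4
Actual rate k = Gd⁴/(8D³·4) = 19.849 N/mm
Working load F = kδ = 19.849·51 = 1012.3 N
C = 103.0/9.7 = 10.6186; K_W = (4C−1)/(4C−4)+0.615/C = 1.1359
τ_max = K_W·8FD/(πd³) = 1.1359·290.92 = 330.45 MPa
τ_max > 242 MPa → exceeds allowable

(a) 4 coils; (b) NO, τ_max = 330 MPa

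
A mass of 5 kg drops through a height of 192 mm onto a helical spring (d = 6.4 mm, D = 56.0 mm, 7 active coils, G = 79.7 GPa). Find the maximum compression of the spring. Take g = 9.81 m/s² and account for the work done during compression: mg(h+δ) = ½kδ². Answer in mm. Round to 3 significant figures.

k = Gd⁴/(8D³N_a) = (79.7×10³)(6.4⁴)/(8·56.0³·7) = 13.596 N/mm
W = mg = 5 × 9.81 = 49.05 N
½kδ² − Wδ − Wh = 0 → δ = (W + √(W² + 2kWh))/k
δ = (49.05 + √(2405.9 + 256092))/13.596 = (49.05 + 508.43)/13.596 = 41.002 mm

41.0 mm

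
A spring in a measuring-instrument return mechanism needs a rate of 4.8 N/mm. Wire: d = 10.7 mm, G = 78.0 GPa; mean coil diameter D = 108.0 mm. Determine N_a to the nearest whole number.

N_a = Gd⁴/(8D³k) = (78.0×10³ × 10.7⁴)/(8 × 108.0³ × 4.8)
    = 1.02242e+09 / 4.83729e+07 = 21.14 → 21 coils

21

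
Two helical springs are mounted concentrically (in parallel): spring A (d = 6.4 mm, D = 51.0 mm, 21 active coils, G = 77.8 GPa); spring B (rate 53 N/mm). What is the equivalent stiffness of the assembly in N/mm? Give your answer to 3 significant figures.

k_A = Gd⁴/(8D³N_a) = (77.8×10³)(6.4⁴)/(8·51.0³·21) = 5.8571 N/mm
Parallel: k_eq = 5.8571 + 53 = 58.857 N/mm

58.9 N/mm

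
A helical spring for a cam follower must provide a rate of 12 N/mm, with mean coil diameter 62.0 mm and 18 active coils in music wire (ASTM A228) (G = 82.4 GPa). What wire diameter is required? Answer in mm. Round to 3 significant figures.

d = (8D³N_a·k / G)^(1/4) = (8·62.0³·18·12 / (82.4×10³))^0.25
  = (4997.9)^0.25 = 8.4081 mm

8.41 mm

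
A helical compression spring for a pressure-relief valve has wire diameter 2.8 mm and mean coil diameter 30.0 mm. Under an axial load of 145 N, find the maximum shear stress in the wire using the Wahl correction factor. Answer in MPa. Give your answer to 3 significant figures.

573 MPa

Spring index C = D/d = 30.0/2.8 = 10.7143
K_W = (4C−1)/(4C−4) + 0.615/C = 41.857/38.857 + 0.0574 = 1.1346
τ₀ = 8FD/(πd³) = 8·145·30.0/(π·2.8³) = 34800/68.964 = 504.61 MPa
τ_max = K·τ₀ = 1.1346 × 504.61 = 572.53 MPa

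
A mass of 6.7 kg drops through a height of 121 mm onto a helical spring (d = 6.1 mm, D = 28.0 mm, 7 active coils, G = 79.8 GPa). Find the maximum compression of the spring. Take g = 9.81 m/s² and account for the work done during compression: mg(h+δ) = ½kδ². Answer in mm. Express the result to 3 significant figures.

k = Gd⁴/(8D³N_a) = (79.8×10³)(6.1⁴)/(8·28.0³·7) = 89.879 N/mm
W = mg = 6.7 × 9.81 = 65.727 N
½kδ² − Wδ − Wh = 0 → δ = (W + √(W² + 2kWh))/k
δ = (65.727 + √(4320 + 1.42962e+06))/89.879 = (65.727 + 1197.5)/89.879 = 14.054 mm

14.1 mm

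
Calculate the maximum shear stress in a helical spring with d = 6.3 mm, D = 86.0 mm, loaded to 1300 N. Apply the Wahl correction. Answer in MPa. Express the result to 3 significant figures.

1260 MPa

Spring index C = D/d = 86.0/6.3 = 13.6508
K_W = (4C−1)/(4C−4) + 0.615/C = 53.603/50.603 + 0.0451 = 1.1043
τ₀ = 8FD/(πd³) = 8·1300·86.0/(π·6.3³) = 894400/785.55 = 1138.6 MPa
τ_max = K·τ₀ = 1.1043 × 1138.6 = 1257.4 MPa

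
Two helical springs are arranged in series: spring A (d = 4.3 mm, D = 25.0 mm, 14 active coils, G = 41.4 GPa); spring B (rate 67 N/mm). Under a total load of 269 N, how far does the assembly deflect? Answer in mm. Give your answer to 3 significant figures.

37.3 mm

k_A = Gd⁴/(8D³N_a) = (41.4×10³)(4.3⁴)/(8·25.0³·14) = 8.0879 N/mm
Series: 1/k_eq = 1/8.0879 + 1/67 = 0.13857; k_eq = 7.2167 N/mm
δ = F/k_eq = 269/7.2167 = 37.274 mm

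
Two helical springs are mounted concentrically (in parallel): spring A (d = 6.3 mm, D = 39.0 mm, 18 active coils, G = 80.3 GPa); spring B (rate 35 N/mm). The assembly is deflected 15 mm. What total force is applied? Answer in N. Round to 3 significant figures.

747 N

k_A = Gd⁴/(8D³N_a) = (80.3×10³)(6.3⁴)/(8·39.0³·18) = 14.809 N/mm
Parallel: k_eq = 14.809 + 35 = 49.809 N/mm
F = k_eq·δ = 49.809·15 = 747.13 N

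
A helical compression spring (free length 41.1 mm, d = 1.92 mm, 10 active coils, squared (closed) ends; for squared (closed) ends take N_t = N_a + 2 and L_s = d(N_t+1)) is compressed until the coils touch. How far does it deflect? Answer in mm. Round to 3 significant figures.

N_t = 12; L_s = 1.92·13 = 24.96 mm
δ_solid = L₀ − L_s = 41.1 − 24.96 = 16.14 mm

16.1 mm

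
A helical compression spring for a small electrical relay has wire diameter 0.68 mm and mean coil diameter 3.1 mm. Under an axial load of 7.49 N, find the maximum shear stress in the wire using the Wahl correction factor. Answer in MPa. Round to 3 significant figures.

253 MPa

Spring index C = D/d = 3.1/0.68 = 4.5588
K_W = (4C−1)/(4C−4) + 0.615/C = 17.235/14.235 + 0.1349 = 1.3456
τ₀ = 8FD/(πd³) = 8·7.49·3.1/(π·0.68³) = 185.752/0.98782 = 188.04 MPa
τ_max = K·τ₀ = 1.3456 × 188.04 = 253.04 MPa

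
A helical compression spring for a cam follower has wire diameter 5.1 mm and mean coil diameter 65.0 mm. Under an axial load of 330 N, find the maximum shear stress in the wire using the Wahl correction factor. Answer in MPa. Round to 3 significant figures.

458 MPa

Spring index C = D/d = 65.0/5.1 = 12.7451
K_W = (4C−1)/(4C−4) + 0.615/C = 49.980/46.980 + 0.0483 = 1.1121
τ₀ = 8FD/(πd³) = 8·330·65.0/(π·5.1³) = 171600/416.74 = 411.77 MPa
τ_max = K·τ₀ = 1.1121 × 411.77 = 457.94 MPa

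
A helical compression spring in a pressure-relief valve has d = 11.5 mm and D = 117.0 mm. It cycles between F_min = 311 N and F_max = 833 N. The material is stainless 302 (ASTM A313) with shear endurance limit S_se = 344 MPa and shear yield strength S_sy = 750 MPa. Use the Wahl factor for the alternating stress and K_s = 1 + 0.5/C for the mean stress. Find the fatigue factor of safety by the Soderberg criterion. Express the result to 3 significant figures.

C = D/d = 117.0/11.5 = 10.1739; K_W = (4C−1)/(4C−4)+0.615/C = 1.1422; K_s = 1+0.5/C = 1.0491
F_a = (F_max−F_min)/2 = 261 N; F_m = (F_max+F_min)/2 = 572 N
τ_a = K_W·8F_aD/(πd³) = 1.1422 × 51.13 = 58.4 MPa
τ_m = K_s·8F_mD/(πd³) = 1.0491 × 112.05 = 117.56 MPa
Soderberg: 1/n_f = τ_a/S_se + τ_m/S_sy = 58.4/344 + 117.56/750 = 0.16977 + 0.15675 = 0.32652
n_f = 1/0.32652 = 3.063

3.06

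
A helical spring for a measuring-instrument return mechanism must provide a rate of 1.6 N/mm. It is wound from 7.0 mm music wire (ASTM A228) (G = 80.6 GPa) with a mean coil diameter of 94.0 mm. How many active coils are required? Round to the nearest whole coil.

18

N_a = Gd⁴/(8D³k) = (80.6×10³ × 7.0⁴)/(8 × 94.0³ × 1.6)
    = 1.93521e+08 / 1.06315e+07 = 18.2 → 18 coils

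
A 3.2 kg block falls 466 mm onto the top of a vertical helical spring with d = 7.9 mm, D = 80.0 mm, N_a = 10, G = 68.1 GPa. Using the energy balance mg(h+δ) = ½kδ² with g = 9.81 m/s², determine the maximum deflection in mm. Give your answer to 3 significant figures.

72.2 mm

k = Gd⁴/(8D³N_a) = (68.1×10³)(7.9⁴)/(8·80.0³·10) = 6.4758 N/mm
W = mg = 3.2 × 9.81 = 31.392 N
½kδ² − Wδ − Wh = 0 → δ = (W + √(W² + 2kWh))/k
δ = (31.392 + √(985.46 + 189466))/6.4758 = (31.392 + 436.41)/6.4758 = 72.238 mm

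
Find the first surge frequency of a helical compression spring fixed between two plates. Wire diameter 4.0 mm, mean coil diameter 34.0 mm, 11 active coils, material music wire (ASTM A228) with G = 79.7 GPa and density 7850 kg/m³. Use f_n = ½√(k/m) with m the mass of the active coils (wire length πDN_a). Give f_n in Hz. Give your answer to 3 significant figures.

113 Hz

k = Gd⁴/(8D³N_a) = (79.7×10³)(4.0⁴)/(8·34.0³·11) = 5.899 N/mm = 5899 N/m
Wire length L = πDN_a = π·34.0·11 = 1175 mm
m = ρ·(πd²/4)·L = 7850 × 12.566×10⁻⁶ m² × 1.175 m = 0.1159 kg
f_n = ½√(k/m) = 0.5·√(5899/0.1159) = 0.5·√(50895) = 112.8 Hz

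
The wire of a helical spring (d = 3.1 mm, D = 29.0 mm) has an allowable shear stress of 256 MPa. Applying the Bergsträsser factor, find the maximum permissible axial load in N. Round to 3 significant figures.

90.2 N

C = D/d = 29.0/3.1 = 9.3548
K_B = (4C+2)/(4C−3) = 39.419/34.419 = 1.1453
τ_max = K·8FD/(πd³) → F_max = τ_allow·πd³/(8DK)
F_max = 256·π·3.1³/(8·29.0·1.1453) = 23959/265.7 = 90.174 N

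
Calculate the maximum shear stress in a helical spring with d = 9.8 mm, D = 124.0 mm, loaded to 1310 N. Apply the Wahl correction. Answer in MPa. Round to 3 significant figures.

489 MPa

Spring index C = D/d = 124.0/9.8 = 12.6531
K_W = (4C−1)/(4C−4) + 0.615/C = 49.612/46.612 + 0.0486 = 1.1130
τ₀ = 8FD/(πd³) = 8·1310·124.0/(π·9.8³) = 1.29952e+06/2956.8 = 439.5 MPa
τ_max = K·τ₀ = 1.1130 × 439.5 = 489.14 MPa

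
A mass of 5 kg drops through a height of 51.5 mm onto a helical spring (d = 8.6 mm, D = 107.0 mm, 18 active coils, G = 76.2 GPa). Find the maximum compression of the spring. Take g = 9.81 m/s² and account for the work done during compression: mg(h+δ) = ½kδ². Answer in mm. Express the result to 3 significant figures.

k = Gd⁴/(8D³N_a) = (76.2×10³)(8.6⁴)/(8·107.0³·18) = 2.3628 N/mm
W = mg = 5 × 9.81 = 49.05 N
½kδ² − Wδ − Wh = 0 → δ = (W + √(W² + 2kWh))/k
δ = (49.05 + √(2405.9 + 11937.4))/2.3628 = (49.05 + 119.76)/2.3628 = 71.445 mm

71.4 mm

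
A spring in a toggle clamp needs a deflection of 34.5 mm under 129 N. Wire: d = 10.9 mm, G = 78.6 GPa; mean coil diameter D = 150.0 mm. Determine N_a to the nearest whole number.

Required rate k = F/δ = 129/34.5 = 3.7391 N/mm
N_a = Gd⁴/(8D³k) = (78.6×10³ × 10.9⁴)/(8 × 150.0³ × 3.7391)
    = 1.1095e+09 / 1.00957e+08 = 10.99 → 11 coils

11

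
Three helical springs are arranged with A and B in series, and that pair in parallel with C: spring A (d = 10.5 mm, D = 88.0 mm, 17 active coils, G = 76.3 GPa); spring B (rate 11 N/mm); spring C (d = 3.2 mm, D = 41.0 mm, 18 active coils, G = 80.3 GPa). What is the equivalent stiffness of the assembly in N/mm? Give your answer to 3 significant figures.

6.09 N/mm

k_A = Gd⁴/(8D³N_a) = (76.3×10³)(10.5⁴)/(8·88.0³·17) = 10.007 N/mm
k_C = Gd⁴/(8D³N_a) = (80.3×10³)(3.2⁴)/(8·41.0³·18) = 0.8484 N/mm
Springs A,B series: k_AB = 1/(1/10.007+1/11) = 5.24 N/mm; parallel with C: k_eq = 5.24+0.8484 = 6.0884 N/mm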